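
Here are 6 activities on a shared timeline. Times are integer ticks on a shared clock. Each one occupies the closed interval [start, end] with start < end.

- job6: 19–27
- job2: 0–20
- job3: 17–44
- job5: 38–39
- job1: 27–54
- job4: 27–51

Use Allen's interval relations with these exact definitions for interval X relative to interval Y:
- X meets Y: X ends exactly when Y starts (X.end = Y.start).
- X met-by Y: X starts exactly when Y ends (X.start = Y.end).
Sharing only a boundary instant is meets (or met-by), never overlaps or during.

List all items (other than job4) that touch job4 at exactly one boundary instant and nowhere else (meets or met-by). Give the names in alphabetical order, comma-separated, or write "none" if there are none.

job6

Target job4 = [27, 51].
job1 [27, 54] → started-by → no.
job2 [0, 20] → before → no.
job3 [17, 44] → overlaps → no.
job5 [38, 39] → during → no.
job6 [19, 27] → meets → yes.
Result: job6.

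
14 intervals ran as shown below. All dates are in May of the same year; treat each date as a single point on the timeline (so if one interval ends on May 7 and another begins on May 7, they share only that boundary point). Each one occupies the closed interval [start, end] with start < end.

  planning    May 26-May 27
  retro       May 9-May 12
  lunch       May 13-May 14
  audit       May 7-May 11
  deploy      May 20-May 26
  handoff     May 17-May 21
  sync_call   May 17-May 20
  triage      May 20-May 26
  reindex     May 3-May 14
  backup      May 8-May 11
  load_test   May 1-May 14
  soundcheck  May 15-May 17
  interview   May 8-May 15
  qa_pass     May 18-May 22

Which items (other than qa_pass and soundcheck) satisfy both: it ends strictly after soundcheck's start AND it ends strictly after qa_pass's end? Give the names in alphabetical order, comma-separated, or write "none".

Conditions: its end is strictly after soundcheck's start (X.end > May 15) AND its end is strictly after qa_pass's end (X.end > May 22).
audit: end May 11 > May 15? ✗; end May 11 > May 22? ✗ → no.
backup: end May 11 > May 15? ✗; end May 11 > May 22? ✗ → no.
deploy: end May 26 > May 15? ✓; end May 26 > May 22? ✓ → yes.
handoff: end May 21 > May 15? ✓; end May 21 > May 22? ✗ → no.
interview: end May 15 > May 15? ✗; end May 15 > May 22? ✗ → no.
load_test: end May 14 > May 15? ✗; end May 14 > May 22? ✗ → no.
lunch: end May 14 > May 15? ✗; end May 14 > May 22? ✗ → no.
planning: end May 27 > May 15? ✓; end May 27 > May 22? ✓ → yes.
reindex: end May 14 > May 15? ✗; end May 14 > May 22? ✗ → no.
retro: end May 12 > May 15? ✗; end May 12 > May 22? ✗ → no.
sync_call: end May 20 > May 15? ✓; end May 20 > May 22? ✗ → no.
triage: end May 26 > May 15? ✓; end May 26 > May 22? ✓ → yes.
Result: deploy, planning, triage.

deploy, planning, triage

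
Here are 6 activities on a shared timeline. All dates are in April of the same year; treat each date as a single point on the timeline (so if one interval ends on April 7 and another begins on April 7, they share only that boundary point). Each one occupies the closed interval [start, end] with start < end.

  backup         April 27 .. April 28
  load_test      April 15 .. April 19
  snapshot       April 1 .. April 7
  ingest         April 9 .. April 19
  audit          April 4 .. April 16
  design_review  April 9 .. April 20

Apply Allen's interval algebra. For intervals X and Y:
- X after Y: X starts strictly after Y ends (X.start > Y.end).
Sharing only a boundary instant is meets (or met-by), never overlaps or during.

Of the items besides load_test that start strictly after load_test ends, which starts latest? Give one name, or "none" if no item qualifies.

backup

Target load_test = [April 15, April 19].
audit [April 4, April 16] → overlaps → excluded.
backup [April 27, April 28] → after → candidate.
design_review [April 9, April 20] → contains → excluded.
ingest [April 9, April 19] → finished-by → excluded.
snapshot [April 1, April 7] → before → excluded.
Among candidates, latest start is April 27 → backup.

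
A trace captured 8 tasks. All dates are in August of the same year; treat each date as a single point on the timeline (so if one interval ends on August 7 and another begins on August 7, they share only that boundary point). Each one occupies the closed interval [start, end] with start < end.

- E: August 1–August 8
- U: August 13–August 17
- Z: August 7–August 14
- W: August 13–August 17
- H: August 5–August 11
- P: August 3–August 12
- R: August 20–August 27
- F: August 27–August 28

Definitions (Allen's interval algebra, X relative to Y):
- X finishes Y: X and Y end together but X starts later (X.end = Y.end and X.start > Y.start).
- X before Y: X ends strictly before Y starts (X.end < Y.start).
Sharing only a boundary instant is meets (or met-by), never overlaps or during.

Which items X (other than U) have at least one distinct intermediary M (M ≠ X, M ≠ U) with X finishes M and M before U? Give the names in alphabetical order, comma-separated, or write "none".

Target U = [August 13, August 17].
Intermediaries M with M before U: E, H, P.
Via E — items with X finishes E: none.
Via H — items with X finishes H: none.
Via P — items with X finishes P: none.
Union: none.

none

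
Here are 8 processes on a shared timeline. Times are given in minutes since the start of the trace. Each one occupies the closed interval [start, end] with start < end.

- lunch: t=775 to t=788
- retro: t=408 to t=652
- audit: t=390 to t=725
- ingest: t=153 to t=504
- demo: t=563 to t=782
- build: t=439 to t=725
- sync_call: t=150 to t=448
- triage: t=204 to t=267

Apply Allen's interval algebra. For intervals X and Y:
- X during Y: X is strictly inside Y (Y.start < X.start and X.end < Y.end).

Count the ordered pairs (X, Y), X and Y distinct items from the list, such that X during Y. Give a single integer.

Checking all 56 ordered pairs for relation 'during'; matching pairs in alphabetical order:
(retro, audit): retro during audit ✓
(triage, ingest): triage during ingest ✓
(triage, sync_call): triage during sync_call ✓
Count: 3.

3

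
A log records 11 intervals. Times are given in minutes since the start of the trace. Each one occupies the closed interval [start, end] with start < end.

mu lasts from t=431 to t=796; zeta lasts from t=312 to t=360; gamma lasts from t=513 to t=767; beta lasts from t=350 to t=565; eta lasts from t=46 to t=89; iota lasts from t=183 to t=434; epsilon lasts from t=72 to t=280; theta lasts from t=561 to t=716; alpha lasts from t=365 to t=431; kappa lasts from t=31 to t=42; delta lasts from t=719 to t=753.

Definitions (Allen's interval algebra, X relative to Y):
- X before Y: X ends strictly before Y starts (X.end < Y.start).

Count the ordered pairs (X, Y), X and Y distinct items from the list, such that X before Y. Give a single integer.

38

Checking all 110 ordered pairs for relation 'before'; matching pairs in alphabetical order:
(alpha, delta): alpha before delta ✓
(alpha, gamma): alpha before gamma ✓
(alpha, theta): alpha before theta ✓
(beta, delta): beta before delta ✓
(epsilon, alpha): epsilon before alpha ✓
(epsilon, beta): epsilon before beta ✓
(epsilon, delta): epsilon before delta ✓
(epsilon, gamma): epsilon before gamma ✓
(epsilon, mu): epsilon before mu ✓
(epsilon, theta): epsilon before theta ✓
(epsilon, zeta): epsilon before zeta ✓
(eta, alpha): eta before alpha ✓
(eta, beta): eta before beta ✓
(eta, delta): eta before delta ✓
(eta, gamma): eta before gamma ✓
(eta, iota): eta before iota ✓
(eta, mu): eta before mu ✓
(eta, theta): eta before theta ✓
(eta, zeta): eta before zeta ✓
(iota, delta): iota before delta ✓
(iota, gamma): iota before gamma ✓
(iota, theta): iota before theta ✓
(kappa, alpha): kappa before alpha ✓
(kappa, beta): kappa before beta ✓
... plus 14 further pairs not listed.
Count: 38.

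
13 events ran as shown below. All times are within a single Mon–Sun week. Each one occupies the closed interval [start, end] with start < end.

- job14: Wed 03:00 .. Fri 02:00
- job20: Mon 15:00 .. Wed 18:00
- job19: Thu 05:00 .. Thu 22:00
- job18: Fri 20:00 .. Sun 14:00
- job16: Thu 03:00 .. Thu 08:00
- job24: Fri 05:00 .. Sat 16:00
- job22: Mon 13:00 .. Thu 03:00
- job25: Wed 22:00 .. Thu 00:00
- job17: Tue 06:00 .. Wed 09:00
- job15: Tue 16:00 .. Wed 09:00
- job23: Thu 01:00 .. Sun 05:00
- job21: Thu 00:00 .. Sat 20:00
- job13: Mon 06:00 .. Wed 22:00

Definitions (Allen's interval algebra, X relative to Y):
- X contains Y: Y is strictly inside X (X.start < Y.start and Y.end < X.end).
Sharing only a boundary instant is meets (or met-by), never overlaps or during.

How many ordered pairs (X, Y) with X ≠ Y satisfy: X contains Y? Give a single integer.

18

Checking all 156 ordered pairs for relation 'contains'; matching pairs in alphabetical order:
(job13, job15): job13 contains job15 ✓
(job13, job17): job13 contains job17 ✓
(job13, job20): job13 contains job20 ✓
(job14, job16): job14 contains job16 ✓
(job14, job19): job14 contains job19 ✓
(job14, job25): job14 contains job25 ✓
(job20, job15): job20 contains job15 ✓
(job20, job17): job20 contains job17 ✓
(job21, job16): job21 contains job16 ✓
(job21, job19): job21 contains job19 ✓
(job21, job24): job21 contains job24 ✓
(job22, job15): job22 contains job15 ✓
(job22, job17): job22 contains job17 ✓
(job22, job20): job22 contains job20 ✓
(job22, job25): job22 contains job25 ✓
(job23, job16): job23 contains job16 ✓
(job23, job19): job23 contains job19 ✓
(job23, job24): job23 contains job24 ✓
Count: 18.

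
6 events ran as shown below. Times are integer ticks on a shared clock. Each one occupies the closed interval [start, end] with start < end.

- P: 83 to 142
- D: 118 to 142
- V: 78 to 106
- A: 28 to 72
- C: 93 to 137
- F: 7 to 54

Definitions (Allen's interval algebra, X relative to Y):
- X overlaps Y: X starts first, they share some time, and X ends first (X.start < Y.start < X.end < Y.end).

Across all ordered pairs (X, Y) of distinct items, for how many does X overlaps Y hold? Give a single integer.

4

Checking all 30 ordered pairs for relation 'overlaps'; matching pairs in alphabetical order:
(C, D): C overlaps D ✓
(F, A): F overlaps A ✓
(V, C): V overlaps C ✓
(V, P): V overlaps P ✓
Count: 4.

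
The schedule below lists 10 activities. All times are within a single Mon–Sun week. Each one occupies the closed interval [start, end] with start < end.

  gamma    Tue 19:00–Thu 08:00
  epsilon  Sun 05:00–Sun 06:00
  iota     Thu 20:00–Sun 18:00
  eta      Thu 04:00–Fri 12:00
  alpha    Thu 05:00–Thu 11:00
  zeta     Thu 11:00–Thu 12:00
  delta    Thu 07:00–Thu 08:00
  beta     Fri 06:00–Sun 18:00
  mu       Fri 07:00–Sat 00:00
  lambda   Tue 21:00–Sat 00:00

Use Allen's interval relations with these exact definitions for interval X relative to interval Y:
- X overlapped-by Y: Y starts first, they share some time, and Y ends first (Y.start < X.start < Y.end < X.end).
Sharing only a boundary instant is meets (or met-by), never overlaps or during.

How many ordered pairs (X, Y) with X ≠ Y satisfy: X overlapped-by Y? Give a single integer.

Checking all 90 ordered pairs for relation 'overlapped-by'; matching pairs in alphabetical order:
(alpha, gamma): alpha overlapped-by gamma ✓
(beta, eta): beta overlapped-by eta ✓
(beta, lambda): beta overlapped-by lambda ✓
(eta, gamma): eta overlapped-by gamma ✓
(iota, eta): iota overlapped-by eta ✓
(iota, lambda): iota overlapped-by lambda ✓
(lambda, gamma): lambda overlapped-by gamma ✓
(mu, eta): mu overlapped-by eta ✓
Count: 8.

8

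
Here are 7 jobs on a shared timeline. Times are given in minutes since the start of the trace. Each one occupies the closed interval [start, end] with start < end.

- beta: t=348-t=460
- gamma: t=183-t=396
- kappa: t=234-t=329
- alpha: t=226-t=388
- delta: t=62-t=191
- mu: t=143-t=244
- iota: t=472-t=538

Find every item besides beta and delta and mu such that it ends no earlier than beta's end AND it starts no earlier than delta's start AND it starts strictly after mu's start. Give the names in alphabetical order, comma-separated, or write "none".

iota

Conditions: its end is no earlier than beta's end (X.end >= t=460) AND its start is no earlier than delta's start (X.start >= t=62) AND its start is strictly after mu's start (X.start > t=143).
alpha: end t=388 >= t=460? ✗; start t=226 >= t=62? ✓; start t=226 > t=143? ✓ → no.
gamma: end t=396 >= t=460? ✗; start t=183 >= t=62? ✓; start t=183 > t=143? ✓ → no.
iota: end t=538 >= t=460? ✓; start t=472 >= t=62? ✓; start t=472 > t=143? ✓ → yes.
kappa: end t=329 >= t=460? ✗; start t=234 >= t=62? ✓; start t=234 > t=143? ✓ → no.
Result: iota.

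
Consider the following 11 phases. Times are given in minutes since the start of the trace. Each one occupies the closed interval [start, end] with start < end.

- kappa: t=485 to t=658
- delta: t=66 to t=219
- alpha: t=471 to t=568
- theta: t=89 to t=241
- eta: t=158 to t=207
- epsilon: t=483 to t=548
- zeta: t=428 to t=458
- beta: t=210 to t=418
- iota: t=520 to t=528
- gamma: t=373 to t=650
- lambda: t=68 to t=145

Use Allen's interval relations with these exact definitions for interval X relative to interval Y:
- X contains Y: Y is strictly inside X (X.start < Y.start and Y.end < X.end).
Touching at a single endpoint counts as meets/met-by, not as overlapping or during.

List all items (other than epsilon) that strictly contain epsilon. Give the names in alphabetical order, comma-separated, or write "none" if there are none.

Target epsilon = [t=483, t=548].
alpha [t=471, t=568] → contains → yes.
beta [t=210, t=418] → before → no.
delta [t=66, t=219] → before → no.
eta [t=158, t=207] → before → no.
gamma [t=373, t=650] → contains → yes.
iota [t=520, t=528] → during → no.
kappa [t=485, t=658] → overlapped-by → no.
lambda [t=68, t=145] → before → no.
theta [t=89, t=241] → before → no.
zeta [t=428, t=458] → before → no.
Result: alpha, gamma.

alpha, gamma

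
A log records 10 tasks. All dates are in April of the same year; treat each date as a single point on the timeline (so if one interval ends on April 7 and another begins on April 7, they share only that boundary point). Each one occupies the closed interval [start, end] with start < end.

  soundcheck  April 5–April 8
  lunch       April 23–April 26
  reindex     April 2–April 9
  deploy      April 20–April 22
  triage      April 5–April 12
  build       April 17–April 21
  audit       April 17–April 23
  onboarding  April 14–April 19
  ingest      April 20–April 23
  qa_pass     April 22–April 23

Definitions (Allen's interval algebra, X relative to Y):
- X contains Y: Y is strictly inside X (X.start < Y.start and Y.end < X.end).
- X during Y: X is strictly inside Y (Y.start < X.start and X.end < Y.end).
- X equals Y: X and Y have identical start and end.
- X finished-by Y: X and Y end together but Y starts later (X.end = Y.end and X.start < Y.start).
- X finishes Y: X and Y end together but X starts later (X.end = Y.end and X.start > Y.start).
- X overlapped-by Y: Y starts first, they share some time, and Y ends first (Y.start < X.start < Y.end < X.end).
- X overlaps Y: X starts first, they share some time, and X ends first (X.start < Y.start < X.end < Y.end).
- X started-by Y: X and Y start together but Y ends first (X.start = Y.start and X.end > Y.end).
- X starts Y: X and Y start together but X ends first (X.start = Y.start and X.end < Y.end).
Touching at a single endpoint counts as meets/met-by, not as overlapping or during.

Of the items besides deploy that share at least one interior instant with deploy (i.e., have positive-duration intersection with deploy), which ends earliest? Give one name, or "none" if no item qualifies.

build

Target deploy = [April 20, April 22].
audit [April 17, April 23] → contains → candidate.
build [April 17, April 21] → overlaps → candidate.
ingest [April 20, April 23] → started-by → candidate.
lunch [April 23, April 26] → after → excluded.
onboarding [April 14, April 19] → before → excluded.
qa_pass [April 22, April 23] → met-by → excluded.
reindex [April 2, April 9] → before → excluded.
soundcheck [April 5, April 8] → before → excluded.
triage [April 5, April 12] → before → excluded.
Among candidates, earliest end is April 21 → build.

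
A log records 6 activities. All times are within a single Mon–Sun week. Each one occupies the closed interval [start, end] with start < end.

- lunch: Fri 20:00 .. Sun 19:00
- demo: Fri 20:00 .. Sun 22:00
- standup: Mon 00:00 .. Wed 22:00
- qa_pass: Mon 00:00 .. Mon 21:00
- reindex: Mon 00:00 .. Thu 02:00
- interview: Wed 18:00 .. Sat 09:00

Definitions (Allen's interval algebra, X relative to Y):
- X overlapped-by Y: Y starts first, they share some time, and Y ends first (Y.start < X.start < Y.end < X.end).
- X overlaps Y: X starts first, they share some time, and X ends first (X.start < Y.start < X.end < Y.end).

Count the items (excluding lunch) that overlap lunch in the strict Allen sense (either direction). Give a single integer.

Target lunch = [Fri 20:00, Sun 19:00].
demo [Fri 20:00, Sun 22:00] → started-by → no.
interview [Wed 18:00, Sat 09:00] → overlaps → counts.
qa_pass [Mon 00:00, Mon 21:00] → before → no.
reindex [Mon 00:00, Thu 02:00] → before → no.
standup [Mon 00:00, Wed 22:00] → before → no.
Total: 1.

1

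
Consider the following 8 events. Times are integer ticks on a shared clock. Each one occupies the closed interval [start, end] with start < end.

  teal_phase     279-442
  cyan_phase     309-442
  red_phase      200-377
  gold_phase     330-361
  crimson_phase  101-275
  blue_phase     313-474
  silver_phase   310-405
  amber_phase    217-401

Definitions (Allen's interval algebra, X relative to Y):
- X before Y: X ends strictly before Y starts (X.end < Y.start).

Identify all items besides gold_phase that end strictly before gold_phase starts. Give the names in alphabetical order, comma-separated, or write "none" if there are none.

crimson_phase

Target gold_phase = [330, 361].
amber_phase [217, 401] → contains → no.
blue_phase [313, 474] → contains → no.
crimson_phase [101, 275] → before → yes.
cyan_phase [309, 442] → contains → no.
red_phase [200, 377] → contains → no.
silver_phase [310, 405] → contains → no.
teal_phase [279, 442] → contains → no.
Result: crimson_phase.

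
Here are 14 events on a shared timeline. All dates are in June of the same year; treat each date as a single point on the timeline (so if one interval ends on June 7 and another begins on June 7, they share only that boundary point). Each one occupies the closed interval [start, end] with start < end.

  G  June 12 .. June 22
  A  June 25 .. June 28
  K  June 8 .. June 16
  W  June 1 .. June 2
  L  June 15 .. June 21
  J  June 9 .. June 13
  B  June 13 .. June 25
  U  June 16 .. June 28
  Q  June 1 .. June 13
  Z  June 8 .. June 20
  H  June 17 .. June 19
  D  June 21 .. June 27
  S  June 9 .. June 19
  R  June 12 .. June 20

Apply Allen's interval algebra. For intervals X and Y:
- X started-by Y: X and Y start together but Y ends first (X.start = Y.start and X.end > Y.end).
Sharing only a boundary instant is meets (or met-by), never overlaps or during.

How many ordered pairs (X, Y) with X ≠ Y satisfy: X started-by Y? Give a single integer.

Checking all 182 ordered pairs for relation 'started-by'; matching pairs in alphabetical order:
(G, R): G started-by R ✓
(Q, W): Q started-by W ✓
(S, J): S started-by J ✓
(Z, K): Z started-by K ✓
Count: 4.

4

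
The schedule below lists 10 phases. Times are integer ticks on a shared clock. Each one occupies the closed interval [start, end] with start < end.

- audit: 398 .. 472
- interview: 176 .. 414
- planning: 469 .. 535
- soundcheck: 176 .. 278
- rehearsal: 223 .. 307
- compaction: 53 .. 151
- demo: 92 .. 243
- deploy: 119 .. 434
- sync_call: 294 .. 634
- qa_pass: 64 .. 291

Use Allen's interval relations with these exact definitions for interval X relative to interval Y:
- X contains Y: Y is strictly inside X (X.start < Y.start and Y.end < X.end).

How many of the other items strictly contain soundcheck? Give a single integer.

Target soundcheck = [176, 278].
audit [398, 472] → after → no.
compaction [53, 151] → before → no.
demo [92, 243] → overlaps → no.
deploy [119, 434] → contains → counts.
interview [176, 414] → started-by → no.
planning [469, 535] → after → no.
qa_pass [64, 291] → contains → counts.
rehearsal [223, 307] → overlapped-by → no.
sync_call [294, 634] → after → no.
Total: 2.

2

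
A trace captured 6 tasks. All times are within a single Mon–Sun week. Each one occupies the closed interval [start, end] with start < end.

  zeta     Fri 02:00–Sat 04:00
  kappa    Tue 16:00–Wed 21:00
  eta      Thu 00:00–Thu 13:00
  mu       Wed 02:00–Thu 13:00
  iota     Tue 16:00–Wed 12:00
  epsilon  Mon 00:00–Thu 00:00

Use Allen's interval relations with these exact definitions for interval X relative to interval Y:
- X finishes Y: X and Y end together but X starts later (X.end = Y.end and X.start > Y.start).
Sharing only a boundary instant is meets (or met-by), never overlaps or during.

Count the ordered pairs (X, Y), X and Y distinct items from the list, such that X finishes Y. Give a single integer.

1

Checking all 30 ordered pairs for relation 'finishes'; matching pairs in alphabetical order:
(eta, mu): eta finishes mu ✓
Count: 1.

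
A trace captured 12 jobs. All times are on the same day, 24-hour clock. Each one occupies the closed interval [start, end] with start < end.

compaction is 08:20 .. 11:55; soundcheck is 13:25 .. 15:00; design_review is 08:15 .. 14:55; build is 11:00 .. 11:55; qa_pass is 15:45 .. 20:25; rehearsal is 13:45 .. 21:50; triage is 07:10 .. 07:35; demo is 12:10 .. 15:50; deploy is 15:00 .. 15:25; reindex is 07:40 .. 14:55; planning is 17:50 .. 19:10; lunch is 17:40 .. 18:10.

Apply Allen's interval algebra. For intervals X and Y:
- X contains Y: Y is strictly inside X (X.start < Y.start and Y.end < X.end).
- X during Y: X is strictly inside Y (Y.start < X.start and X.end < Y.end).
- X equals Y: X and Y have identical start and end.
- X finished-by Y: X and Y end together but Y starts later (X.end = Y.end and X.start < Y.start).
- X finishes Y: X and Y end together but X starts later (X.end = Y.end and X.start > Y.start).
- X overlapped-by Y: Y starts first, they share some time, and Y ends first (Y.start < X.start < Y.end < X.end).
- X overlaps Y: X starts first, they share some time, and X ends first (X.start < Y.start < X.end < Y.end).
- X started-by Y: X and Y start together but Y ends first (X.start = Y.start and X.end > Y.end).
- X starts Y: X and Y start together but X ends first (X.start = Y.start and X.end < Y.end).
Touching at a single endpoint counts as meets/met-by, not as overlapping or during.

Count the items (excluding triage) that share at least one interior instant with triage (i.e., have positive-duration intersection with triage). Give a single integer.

0

Target triage = [07:10, 07:35].
build [11:00, 11:55] → after → no.
compaction [08:20, 11:55] → after → no.
demo [12:10, 15:50] → after → no.
deploy [15:00, 15:25] → after → no.
design_review [08:15, 14:55] → after → no.
lunch [17:40, 18:10] → after → no.
planning [17:50, 19:10] → after → no.
qa_pass [15:45, 20:25] → after → no.
rehearsal [13:45, 21:50] → after → no.
reindex [07:40, 14:55] → after → no.
soundcheck [13:25, 15:00] → after → no.
Total: 0.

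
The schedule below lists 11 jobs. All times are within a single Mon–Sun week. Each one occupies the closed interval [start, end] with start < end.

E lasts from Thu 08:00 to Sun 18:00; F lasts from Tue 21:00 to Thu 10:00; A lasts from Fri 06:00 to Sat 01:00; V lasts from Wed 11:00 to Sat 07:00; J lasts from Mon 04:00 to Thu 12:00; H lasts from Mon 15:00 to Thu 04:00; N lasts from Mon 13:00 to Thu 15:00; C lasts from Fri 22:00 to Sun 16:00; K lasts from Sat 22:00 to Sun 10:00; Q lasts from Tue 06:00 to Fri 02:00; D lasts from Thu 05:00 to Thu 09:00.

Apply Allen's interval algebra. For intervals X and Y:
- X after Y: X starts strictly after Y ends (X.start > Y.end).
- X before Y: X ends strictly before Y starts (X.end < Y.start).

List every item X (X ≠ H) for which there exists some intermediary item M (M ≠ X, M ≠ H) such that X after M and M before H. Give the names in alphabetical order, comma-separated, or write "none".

none

Target H = [Mon 15:00, Thu 04:00].
Intermediaries M with M before H: none.
Union: none.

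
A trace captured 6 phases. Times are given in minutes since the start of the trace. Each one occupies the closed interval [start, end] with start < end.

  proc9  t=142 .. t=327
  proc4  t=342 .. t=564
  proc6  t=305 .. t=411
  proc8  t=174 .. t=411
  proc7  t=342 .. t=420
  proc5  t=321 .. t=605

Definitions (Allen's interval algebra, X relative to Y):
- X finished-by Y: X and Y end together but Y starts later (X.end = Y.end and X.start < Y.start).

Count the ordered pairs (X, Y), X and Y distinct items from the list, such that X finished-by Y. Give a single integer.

Checking all 30 ordered pairs for relation 'finished-by'; matching pairs in alphabetical order:
(proc8, proc6): proc8 finished-by proc6 ✓
Count: 1.

1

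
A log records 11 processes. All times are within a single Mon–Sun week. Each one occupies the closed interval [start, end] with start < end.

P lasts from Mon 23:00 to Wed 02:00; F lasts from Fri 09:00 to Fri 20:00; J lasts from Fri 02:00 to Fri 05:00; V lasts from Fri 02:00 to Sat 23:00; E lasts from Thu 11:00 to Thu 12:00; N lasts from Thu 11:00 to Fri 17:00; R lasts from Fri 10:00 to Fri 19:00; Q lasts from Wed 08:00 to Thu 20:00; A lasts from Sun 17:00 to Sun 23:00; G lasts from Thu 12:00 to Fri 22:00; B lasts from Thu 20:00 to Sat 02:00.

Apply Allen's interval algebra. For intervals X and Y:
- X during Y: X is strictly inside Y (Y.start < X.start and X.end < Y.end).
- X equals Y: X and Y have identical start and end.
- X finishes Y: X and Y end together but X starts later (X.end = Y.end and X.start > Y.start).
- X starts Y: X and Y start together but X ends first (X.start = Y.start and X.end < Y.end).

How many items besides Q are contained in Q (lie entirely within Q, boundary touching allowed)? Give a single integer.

1

Target Q = [Wed 08:00, Thu 20:00].
A [Sun 17:00, Sun 23:00] → after → no.
B [Thu 20:00, Sat 02:00] → met-by → no.
E [Thu 11:00, Thu 12:00] → during → counts.
F [Fri 09:00, Fri 20:00] → after → no.
G [Thu 12:00, Fri 22:00] → overlapped-by → no.
J [Fri 02:00, Fri 05:00] → after → no.
N [Thu 11:00, Fri 17:00] → overlapped-by → no.
P [Mon 23:00, Wed 02:00] → before → no.
R [Fri 10:00, Fri 19:00] → after → no.
V [Fri 02:00, Sat 23:00] → after → no.
Total: 1.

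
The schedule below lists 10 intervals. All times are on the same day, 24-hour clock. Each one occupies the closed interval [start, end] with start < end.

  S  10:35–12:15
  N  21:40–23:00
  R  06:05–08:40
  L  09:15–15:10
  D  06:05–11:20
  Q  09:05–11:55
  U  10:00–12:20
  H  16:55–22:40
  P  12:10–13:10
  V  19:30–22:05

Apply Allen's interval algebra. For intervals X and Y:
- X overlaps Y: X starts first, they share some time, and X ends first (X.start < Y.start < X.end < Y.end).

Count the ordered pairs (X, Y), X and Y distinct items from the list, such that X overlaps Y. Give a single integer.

11

Checking all 90 ordered pairs for relation 'overlaps'; matching pairs in alphabetical order:
(D, L): D overlaps L ✓
(D, Q): D overlaps Q ✓
(D, S): D overlaps S ✓
(D, U): D overlaps U ✓
(H, N): H overlaps N ✓
(Q, L): Q overlaps L ✓
(Q, S): Q overlaps S ✓
(Q, U): Q overlaps U ✓
(S, P): S overlaps P ✓
(U, P): U overlaps P ✓
(V, N): V overlaps N ✓
Count: 11.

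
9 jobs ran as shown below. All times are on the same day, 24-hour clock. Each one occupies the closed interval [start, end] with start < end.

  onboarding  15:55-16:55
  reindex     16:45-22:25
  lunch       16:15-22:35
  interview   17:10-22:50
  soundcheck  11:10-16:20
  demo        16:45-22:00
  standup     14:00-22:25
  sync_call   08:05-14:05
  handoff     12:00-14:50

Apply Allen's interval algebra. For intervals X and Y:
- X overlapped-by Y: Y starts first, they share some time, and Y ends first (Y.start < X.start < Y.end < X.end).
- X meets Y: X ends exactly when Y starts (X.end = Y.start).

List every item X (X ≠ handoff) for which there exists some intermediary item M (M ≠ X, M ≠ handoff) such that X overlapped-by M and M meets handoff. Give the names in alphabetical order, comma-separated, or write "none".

none

Target handoff = [12:00, 14:50].
Intermediaries M with M meets handoff: none.
Union: none.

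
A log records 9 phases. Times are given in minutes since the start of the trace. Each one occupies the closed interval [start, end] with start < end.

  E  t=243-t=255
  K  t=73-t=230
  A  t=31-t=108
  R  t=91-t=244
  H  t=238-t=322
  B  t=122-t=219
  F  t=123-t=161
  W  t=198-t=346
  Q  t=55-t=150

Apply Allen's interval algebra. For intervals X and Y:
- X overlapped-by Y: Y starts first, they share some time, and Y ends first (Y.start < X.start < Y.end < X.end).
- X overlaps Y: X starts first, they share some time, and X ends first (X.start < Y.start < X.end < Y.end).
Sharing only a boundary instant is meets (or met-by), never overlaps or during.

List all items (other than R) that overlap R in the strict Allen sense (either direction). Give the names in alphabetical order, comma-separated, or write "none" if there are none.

Target R = [t=91, t=244].
A [t=31, t=108] → overlaps → yes.
B [t=122, t=219] → during → no.
E [t=243, t=255] → overlapped-by → yes.
F [t=123, t=161] → during → no.
H [t=238, t=322] → overlapped-by → yes.
K [t=73, t=230] → overlaps → yes.
Q [t=55, t=150] → overlaps → yes.
W [t=198, t=346] → overlapped-by → yes.
Result: A, E, H, K, Q, W.

A, E, H, K, Q, W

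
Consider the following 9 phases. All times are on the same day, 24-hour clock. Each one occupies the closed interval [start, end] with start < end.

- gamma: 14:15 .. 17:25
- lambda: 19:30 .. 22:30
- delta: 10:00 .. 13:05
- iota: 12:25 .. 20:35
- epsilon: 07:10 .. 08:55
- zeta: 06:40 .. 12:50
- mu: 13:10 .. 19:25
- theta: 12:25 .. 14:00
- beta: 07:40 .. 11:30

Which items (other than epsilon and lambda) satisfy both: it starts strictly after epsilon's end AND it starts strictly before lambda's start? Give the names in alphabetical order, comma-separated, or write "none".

Conditions: its start is strictly after epsilon's end (X.start > 08:55) AND its start is strictly before lambda's start (X.start < 19:30).
beta: start 07:40 > 08:55? ✗; start 07:40 < 19:30? ✓ → no.
delta: start 10:00 > 08:55? ✓; start 10:00 < 19:30? ✓ → yes.
gamma: start 14:15 > 08:55? ✓; start 14:15 < 19:30? ✓ → yes.
iota: start 12:25 > 08:55? ✓; start 12:25 < 19:30? ✓ → yes.
mu: start 13:10 > 08:55? ✓; start 13:10 < 19:30? ✓ → yes.
theta: start 12:25 > 08:55? ✓; start 12:25 < 19:30? ✓ → yes.
zeta: start 06:40 > 08:55? ✗; start 06:40 < 19:30? ✓ → no.
Result: delta, gamma, iota, mu, theta.

delta, gamma, iota, mu, theta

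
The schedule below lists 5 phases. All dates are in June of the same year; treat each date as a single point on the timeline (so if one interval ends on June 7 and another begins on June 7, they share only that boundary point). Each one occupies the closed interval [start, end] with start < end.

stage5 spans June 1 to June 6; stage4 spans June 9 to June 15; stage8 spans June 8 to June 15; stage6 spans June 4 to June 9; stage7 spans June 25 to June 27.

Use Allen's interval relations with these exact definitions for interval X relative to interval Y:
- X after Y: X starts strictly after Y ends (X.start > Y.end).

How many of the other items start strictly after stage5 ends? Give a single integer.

3

Target stage5 = [June 1, June 6].
stage4 [June 9, June 15] → after → counts.
stage6 [June 4, June 9] → overlapped-by → no.
stage7 [June 25, June 27] → after → counts.
stage8 [June 8, June 15] → after → counts.
Total: 3.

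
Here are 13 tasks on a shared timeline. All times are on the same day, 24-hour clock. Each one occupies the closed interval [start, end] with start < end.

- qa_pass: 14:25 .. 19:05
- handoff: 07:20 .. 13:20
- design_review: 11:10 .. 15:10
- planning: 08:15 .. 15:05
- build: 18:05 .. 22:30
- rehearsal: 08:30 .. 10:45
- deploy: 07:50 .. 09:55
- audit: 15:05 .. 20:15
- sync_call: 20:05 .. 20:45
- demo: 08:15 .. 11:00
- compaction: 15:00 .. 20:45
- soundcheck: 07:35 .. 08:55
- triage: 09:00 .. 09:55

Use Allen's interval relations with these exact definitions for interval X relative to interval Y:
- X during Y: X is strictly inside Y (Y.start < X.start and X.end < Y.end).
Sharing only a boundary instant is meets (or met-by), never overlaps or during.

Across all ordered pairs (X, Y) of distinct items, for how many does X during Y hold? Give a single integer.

12

Checking all 156 ordered pairs for relation 'during'; matching pairs in alphabetical order:
(audit, compaction): audit during compaction ✓
(demo, handoff): demo during handoff ✓
(deploy, handoff): deploy during handoff ✓
(rehearsal, demo): rehearsal during demo ✓
(rehearsal, handoff): rehearsal during handoff ✓
(rehearsal, planning): rehearsal during planning ✓
(soundcheck, handoff): soundcheck during handoff ✓
(sync_call, build): sync_call during build ✓
(triage, demo): triage during demo ✓
(triage, handoff): triage during handoff ✓
(triage, planning): triage during planning ✓
(triage, rehearsal): triage during rehearsal ✓
Count: 12.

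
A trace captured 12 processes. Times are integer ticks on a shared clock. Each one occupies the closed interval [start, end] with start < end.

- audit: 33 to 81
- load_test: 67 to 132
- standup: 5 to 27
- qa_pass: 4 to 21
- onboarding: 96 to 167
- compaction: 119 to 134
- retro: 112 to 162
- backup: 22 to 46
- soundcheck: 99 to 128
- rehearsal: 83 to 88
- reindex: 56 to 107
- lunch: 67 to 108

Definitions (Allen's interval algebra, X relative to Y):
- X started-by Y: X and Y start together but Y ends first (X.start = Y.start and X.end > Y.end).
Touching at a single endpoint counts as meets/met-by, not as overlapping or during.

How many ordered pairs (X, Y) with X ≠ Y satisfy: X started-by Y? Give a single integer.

1

Checking all 132 ordered pairs for relation 'started-by'; matching pairs in alphabetical order:
(load_test, lunch): load_test started-by lunch ✓
Count: 1.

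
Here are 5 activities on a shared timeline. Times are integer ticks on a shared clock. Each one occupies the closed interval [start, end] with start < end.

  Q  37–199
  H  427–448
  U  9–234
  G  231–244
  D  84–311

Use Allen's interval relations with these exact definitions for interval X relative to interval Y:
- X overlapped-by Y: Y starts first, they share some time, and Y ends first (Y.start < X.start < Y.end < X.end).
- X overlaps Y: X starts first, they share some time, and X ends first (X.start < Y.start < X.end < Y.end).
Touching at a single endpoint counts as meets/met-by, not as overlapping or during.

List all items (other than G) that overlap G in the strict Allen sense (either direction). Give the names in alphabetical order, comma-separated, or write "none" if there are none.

Target G = [231, 244].
D [84, 311] → contains → no.
H [427, 448] → after → no.
Q [37, 199] → before → no.
U [9, 234] → overlaps → yes.
Result: U.

U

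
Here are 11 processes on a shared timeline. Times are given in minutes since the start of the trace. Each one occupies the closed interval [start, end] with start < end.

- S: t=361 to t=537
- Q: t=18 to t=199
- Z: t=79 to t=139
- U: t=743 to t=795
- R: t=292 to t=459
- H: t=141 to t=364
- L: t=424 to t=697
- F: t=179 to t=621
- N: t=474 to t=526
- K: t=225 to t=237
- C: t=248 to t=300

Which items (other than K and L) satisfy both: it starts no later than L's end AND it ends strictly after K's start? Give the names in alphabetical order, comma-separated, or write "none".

Conditions: its start is no later than L's end (X.start <= t=697) AND its end is strictly after K's start (X.end > t=225).
C: start t=248 <= t=697? ✓; end t=300 > t=225? ✓ → yes.
F: start t=179 <= t=697? ✓; end t=621 > t=225? ✓ → yes.
H: start t=141 <= t=697? ✓; end t=364 > t=225? ✓ → yes.
N: start t=474 <= t=697? ✓; end t=526 > t=225? ✓ → yes.
Q: start t=18 <= t=697? ✓; end t=199 > t=225? ✗ → no.
R: start t=292 <= t=697? ✓; end t=459 > t=225? ✓ → yes.
S: start t=361 <= t=697? ✓; end t=537 > t=225? ✓ → yes.
U: start t=743 <= t=697? ✗; end t=795 > t=225? ✓ → no.
Z: start t=79 <= t=697? ✓; end t=139 > t=225? ✗ → no.
Result: C, F, H, N, R, S.

C, F, H, N, R, S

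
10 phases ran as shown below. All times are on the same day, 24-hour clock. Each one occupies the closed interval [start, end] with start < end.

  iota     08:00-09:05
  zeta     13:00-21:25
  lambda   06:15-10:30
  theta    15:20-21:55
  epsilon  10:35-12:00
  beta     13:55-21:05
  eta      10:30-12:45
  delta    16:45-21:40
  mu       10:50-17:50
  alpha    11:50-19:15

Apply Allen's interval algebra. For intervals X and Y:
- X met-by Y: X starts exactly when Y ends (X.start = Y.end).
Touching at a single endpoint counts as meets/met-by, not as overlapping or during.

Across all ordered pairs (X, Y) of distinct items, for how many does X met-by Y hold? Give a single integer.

Checking all 90 ordered pairs for relation 'met-by'; matching pairs in alphabetical order:
(eta, lambda): eta met-by lambda ✓
Count: 1.

1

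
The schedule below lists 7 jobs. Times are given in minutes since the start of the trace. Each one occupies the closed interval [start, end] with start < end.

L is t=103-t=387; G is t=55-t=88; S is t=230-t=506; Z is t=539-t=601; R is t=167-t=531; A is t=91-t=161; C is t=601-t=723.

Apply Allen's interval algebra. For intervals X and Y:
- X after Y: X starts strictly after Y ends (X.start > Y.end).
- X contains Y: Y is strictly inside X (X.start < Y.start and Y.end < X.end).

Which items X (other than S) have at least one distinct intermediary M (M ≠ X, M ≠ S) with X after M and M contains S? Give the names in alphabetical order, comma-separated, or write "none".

Target S = [t=230, t=506].
Intermediaries M with M contains S: R.
Via R — items with X after R: C, Z.
Union: C, Z.

C, Z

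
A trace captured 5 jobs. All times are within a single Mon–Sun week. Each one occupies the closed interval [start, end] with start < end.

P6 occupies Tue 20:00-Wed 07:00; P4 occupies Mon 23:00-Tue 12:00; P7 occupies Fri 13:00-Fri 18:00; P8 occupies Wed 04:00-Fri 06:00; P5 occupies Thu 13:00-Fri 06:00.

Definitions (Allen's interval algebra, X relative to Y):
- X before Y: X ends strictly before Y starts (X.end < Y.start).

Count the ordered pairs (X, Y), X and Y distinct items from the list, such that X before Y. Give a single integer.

Checking all 20 ordered pairs for relation 'before'; matching pairs in alphabetical order:
(P4, P5): P4 before P5 ✓
(P4, P6): P4 before P6 ✓
(P4, P7): P4 before P7 ✓
(P4, P8): P4 before P8 ✓
(P5, P7): P5 before P7 ✓
(P6, P5): P6 before P5 ✓
(P6, P7): P6 before P7 ✓
(P8, P7): P8 before P7 ✓
Count: 8.

8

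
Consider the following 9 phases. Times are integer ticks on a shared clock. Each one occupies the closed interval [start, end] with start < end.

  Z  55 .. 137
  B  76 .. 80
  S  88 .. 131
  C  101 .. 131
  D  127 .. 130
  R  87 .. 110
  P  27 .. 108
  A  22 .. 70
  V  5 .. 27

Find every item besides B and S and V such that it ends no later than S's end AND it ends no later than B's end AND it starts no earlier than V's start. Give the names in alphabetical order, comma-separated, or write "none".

A

Conditions: its end is no later than S's end (X.end <= 131) AND its end is no later than B's end (X.end <= 80) AND its start is no earlier than V's start (X.start >= 5).
A: end 70 <= 131? ✓; end 70 <= 80? ✓; start 22 >= 5? ✓ → yes.
C: end 131 <= 131? ✓; end 131 <= 80? ✗; start 101 >= 5? ✓ → no.
D: end 130 <= 131? ✓; end 130 <= 80? ✗; start 127 >= 5? ✓ → no.
P: end 108 <= 131? ✓; end 108 <= 80? ✗; start 27 >= 5? ✓ → no.
R: end 110 <= 131? ✓; end 110 <= 80? ✗; start 87 >= 5? ✓ → no.
Z: end 137 <= 131? ✗; end 137 <= 80? ✗; start 55 >= 5? ✓ → no.
Result: A.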